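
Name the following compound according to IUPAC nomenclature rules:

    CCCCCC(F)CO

The longest carbon chain that includes the –OH group has 7 carbons, so the parent hydride is heptane.
The highest-priority functional group is an alcohol (–OH), so the name ends in -ol.
Number the chain so that numbering from this end puts the hydroxyl group at C-1 rather than C-7.
That gives the hydroxyl at C-1; a fluoro group at C-2.
Putting it together: 2-fluoroheptan-1-ol.

2-fluoroheptan-1-ol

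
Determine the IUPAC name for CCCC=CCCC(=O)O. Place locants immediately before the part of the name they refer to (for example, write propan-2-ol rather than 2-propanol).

Counting along the main chain through the –COOH group and the multiple bond gives 8 carbons: the parent is octane.
The highest-priority functional group is a carboxylic acid (terminal –COOH), so the name ends in -oic acid.
A C=C double bond in the chain gives the infix -ene-.
Number the chain so that the carboxylic acid carbon is C-1 by definition.
With this numbering: the double bond between C-4 and C-5.
Assembling the pieces gives oct-4-enoic acid.

oct-4-enoic acid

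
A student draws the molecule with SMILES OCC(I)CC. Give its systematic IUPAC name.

The longest carbon chain that includes the –OH group has 4 carbons, so the parent hydride is butane.
An alcohol (–OH) is the principal characteristic group, giving the suffix -ol.
Choose the numbering such that numbering from this end puts the hydroxyl group at C-1 rather than C-4.
With this numbering: the hydroxyl at C-1; an iodo group at C-2.
Assembling the pieces gives 2-iodobutan-1-ol.

2-iodobutan-1-ol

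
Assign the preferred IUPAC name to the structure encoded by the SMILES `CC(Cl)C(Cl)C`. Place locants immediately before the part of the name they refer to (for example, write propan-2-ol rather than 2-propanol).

The longest continuous carbon chain has 4 atoms, so the parent hydride is butane.
The molecule is symmetric, so either numbering direction gives the same locants.
That gives chloro groups at C-2 and C-3.
Assembling the pieces gives 2,3-dichlorobutane.

2,3-dichlorobutane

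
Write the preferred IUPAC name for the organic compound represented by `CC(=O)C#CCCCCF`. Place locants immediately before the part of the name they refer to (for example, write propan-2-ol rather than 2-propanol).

8-fluorooct-3-yn-2-one

The longest chain bearing the carbonyl and the multiple bond is 8 carbons long (octane).
A ketone (C=O on an internal carbon) is the principal characteristic group, giving the suffix -one.
There is one C≡C triple bond, indicated by the ending -yne.
Choose the numbering such that numbering from this end puts the carbonyl group at C-2 rather than C-7.
That gives the carbonyl at C-2; the triple bond between C-3 and C-4; a fluoro group at C-8.
Putting it together: 8-fluorooct-3-yn-2-one.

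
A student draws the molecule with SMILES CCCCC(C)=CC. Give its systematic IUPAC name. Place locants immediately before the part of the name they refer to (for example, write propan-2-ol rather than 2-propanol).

3-methylhept-2-ene

Counting along the main chain through the multiple bond gives 7 carbons: the parent is heptane.
The chain contains a C=C double bond, so the unsaturation ending is -ene.
Choose the numbering such that numbering from this end puts the double bond at C-2 rather than C-5.
This places the double bond between C-2 and C-3; a methyl group at C-3.
Assembling the pieces gives 3-methylhept-2-ene.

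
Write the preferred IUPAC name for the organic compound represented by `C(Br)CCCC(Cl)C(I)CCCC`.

1-bromo-5-chloro-6-iododecane

The longest continuous carbon chain has 10 atoms, so the parent hydride is decane.
The numbering direction is chosen so that the substituent locant set {1,5,6} is lower than {5,6,10} at the first point of difference.
With this numbering: a bromo group at C-1; a chloro group at C-5; an iodo group at C-6.
Substituent prefixes are cited in alphabetical order (multiplying prefixes like di-/tri- are ignored for ordering).
Putting it together: 1-bromo-5-chloro-6-iododecane.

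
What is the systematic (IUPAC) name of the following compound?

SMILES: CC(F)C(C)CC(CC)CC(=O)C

The longest carbon chain that includes the carbonyl has 8 carbons, so the parent hydride is octane.
The principal characteristic group is a ketone (C=O on an internal carbon), named with the suffix -one.
The numbering direction is chosen so that numbering from this end puts the carbonyl group at C-2 rather than C-7.
With this numbering: the carbonyl at C-2; an ethyl group at C-4; a fluoro group at C-7; a methyl group at C-6.
Prefixes are listed alphabetically: ethyl, fluoro, methyl.
Assembling the pieces gives 4-ethyl-7-fluoro-6-methyloctan-2-one.

4-ethyl-7-fluoro-6-methyloctan-2-one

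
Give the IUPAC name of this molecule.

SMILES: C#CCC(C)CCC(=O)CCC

The longest chain bearing the carbonyl and the multiple bond is 10 carbons long (decane).
The principal characteristic group is a ketone (C=O on an internal carbon), named with the suffix -one.
The chain contains a C≡C triple bond, so the unsaturation ending is -yne.
The numbering direction is chosen so that numbering from this end puts the carbonyl group at C-4 rather than C-7.
With this numbering: the carbonyl at C-4; the triple bond between C-9 and C-10; a methyl group at C-7.
Putting it together: 7-methyldec-9-yn-4-one.

7-methyldec-9-yn-4-one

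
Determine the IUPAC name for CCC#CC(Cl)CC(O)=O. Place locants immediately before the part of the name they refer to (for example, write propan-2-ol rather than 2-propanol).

3-chlorohept-4-ynoic acid

Counting along the main chain through the –COOH group and the multiple bond gives 7 carbons: the parent is heptane.
A carboxylic acid (terminal –COOH) is the principal characteristic group, giving the suffix -oic acid.
There is one C≡C triple bond, indicated by the ending -yne.
Number the chain so that the carboxylic acid carbon is C-1 by definition.
This places the triple bond between C-4 and C-5; a chloro group at C-3.
Assembling the pieces gives 3-chlorohept-4-ynoic acid.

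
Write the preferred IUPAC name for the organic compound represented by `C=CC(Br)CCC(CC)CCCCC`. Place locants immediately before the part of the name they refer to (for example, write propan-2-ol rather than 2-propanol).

3-bromo-6-ethylundec-1-ene

The longest chain bearing the multiple bond is 11 carbons long (undecane).
A C=C double bond in the chain gives the infix -ene-.
The numbering direction is chosen so that numbering from this end puts the double bond at C-1 rather than C-10.
With this numbering: the double bond between C-1 and C-2; a bromo group at C-3; an ethyl group at C-6.
Substituent prefixes are cited in alphabetical order (multiplying prefixes like di-/tri- are ignored for ordering).
Putting it together: 3-bromo-6-ethylundec-1-ene.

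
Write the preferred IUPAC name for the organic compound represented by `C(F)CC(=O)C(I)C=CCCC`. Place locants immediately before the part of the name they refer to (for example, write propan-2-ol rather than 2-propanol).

1-fluoro-4-iodonon-5-en-3-one

The longest chain bearing the carbonyl and the multiple bond is 9 carbons long (nonane).
The highest-priority functional group is a ketone (C=O on an internal carbon), so the name ends in -one.
There is one C=C double bond, indicated by the ending -ene.
Number the chain so that numbering from this end puts the carbonyl group at C-3 rather than C-7.
This places the carbonyl at C-3; the double bond between C-5 and C-6; a fluoro group at C-1; an iodo group at C-4.
Prefixes are listed alphabetically: fluoro, iodo.
Assembling the pieces gives 1-fluoro-4-iodonon-5-en-3-one.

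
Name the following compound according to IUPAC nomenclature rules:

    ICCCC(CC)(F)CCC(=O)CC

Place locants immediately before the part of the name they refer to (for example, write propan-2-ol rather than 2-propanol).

6-ethyl-6-fluoro-9-iodononan-3-one

Counting along the main chain through the carbonyl gives 9 carbons: the parent is nonane.
The highest-priority functional group is a ketone (C=O on an internal carbon), so the name ends in -one.
Number the chain so that numbering from this end puts the carbonyl group at C-3 rather than C-7.
That gives the carbonyl at C-3; an ethyl group at C-6; a fluoro group at C-6; an iodo group at C-9.
Prefixes are listed alphabetically: ethyl, fluoro, iodo.
Assembling the pieces gives 6-ethyl-6-fluoro-9-iodononan-3-one.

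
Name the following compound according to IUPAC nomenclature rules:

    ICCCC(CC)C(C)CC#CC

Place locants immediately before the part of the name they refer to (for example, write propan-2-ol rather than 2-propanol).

6-ethyl-9-iodo-5-methylnon-2-yne

The longest carbon chain that includes the multiple bond has 9 carbons, so the parent hydride is nonane.
A C≡C triple bond in the chain gives the infix -yne-.
Choose the numbering such that numbering from this end puts the triple bond at C-2 rather than C-7.
With this numbering: the triple bond between C-2 and C-3; an ethyl group at C-6; an iodo group at C-9; a methyl group at C-5.
Substituent prefixes are cited in alphabetical order (multiplying prefixes like di-/tri- are ignored for ordering).
Putting it together: 6-ethyl-9-iodo-5-methylnon-2-yne.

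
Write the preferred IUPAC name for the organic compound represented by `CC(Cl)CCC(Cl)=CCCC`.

5,8-dichloronon-4-ene

The longest carbon chain that includes the multiple bond has 9 carbons, so the parent hydride is nonane.
The chain contains a C=C double bond, so the unsaturation ending is -ene.
Number the chain so that numbering from this end puts the double bond at C-4 rather than C-5.
With this numbering: the double bond between C-4 and C-5; chloro groups at C-5 and C-8.
The name is 5,8-dichloronon-4-ene.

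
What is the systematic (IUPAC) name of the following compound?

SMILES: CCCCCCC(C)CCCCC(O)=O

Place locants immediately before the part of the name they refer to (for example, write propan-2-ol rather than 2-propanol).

6-methyldodecanoic acid

Counting along the main chain through the –COOH group gives 12 carbons: the parent is dodecane.
The principal characteristic group is a carboxylic acid (terminal –COOH), named with the suffix -oic acid.
Number the chain so that the carboxylic acid carbon is C-1 by definition.
This places a methyl group at C-6.
Putting it together: 6-methyldodecanoic acid.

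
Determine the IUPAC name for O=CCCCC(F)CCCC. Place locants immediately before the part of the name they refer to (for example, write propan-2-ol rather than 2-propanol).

5-fluorononanal

The longest carbon chain that includes the –CHO group has 9 carbons, so the parent hydride is nonane.
An aldehyde (terminal –CHO) is the principal characteristic group, giving the suffix -al.
The numbering direction is chosen so that the aldehyde carbon is C-1 by definition.
With this numbering: a fluoro group at C-5.
Assembling the pieces gives 5-fluorononanal.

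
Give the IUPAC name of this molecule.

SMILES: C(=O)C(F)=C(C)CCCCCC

The longest chain bearing the –CHO group and the multiple bond is 9 carbons long (nonane).
The principal characteristic group is an aldehyde (terminal –CHO), named with the suffix -al.
A C=C double bond in the chain gives the infix -ene-.
Number the chain so that the aldehyde carbon is C-1 by definition.
With this numbering: the double bond between C-2 and C-3; a fluoro group at C-2; a methyl group at C-3.
The substituents are ordered alphabetically, ignoring any di-/tri- multipliers.
Putting it together: 2-fluoro-3-methylnon-2-enal.

2-fluoro-3-methylnon-2-enal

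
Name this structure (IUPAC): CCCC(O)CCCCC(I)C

9-iododecan-4-ol

Counting along the main chain through the –OH group gives 10 carbons: the parent is decane.
The highest-priority functional group is an alcohol (–OH), so the name ends in -ol.
Number the chain so that numbering from this end puts the hydroxyl group at C-4 rather than C-7.
With this numbering: the hydroxyl at C-4; an iodo group at C-9.
The name is 9-iododecan-4-ol.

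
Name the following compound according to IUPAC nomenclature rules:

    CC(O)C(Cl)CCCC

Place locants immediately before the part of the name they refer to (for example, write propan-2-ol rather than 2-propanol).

The longest chain bearing the –OH group is 7 carbons long (heptane).
The principal characteristic group is an alcohol (–OH), named with the suffix -ol.
The numbering direction is chosen so that numbering from this end puts the hydroxyl group at C-2 rather than C-6.
With this numbering: the hydroxyl at C-2; a chloro group at C-3.
Assembling the pieces gives 3-chloroheptan-2-ol.

3-chloroheptan-2-ol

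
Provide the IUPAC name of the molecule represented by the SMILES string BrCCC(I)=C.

Counting along the main chain through the multiple bond gives 4 carbons: the parent is butane.
The chain contains a C=C double bond, so the unsaturation ending is -ene.
Number the chain so that numbering from this end puts the double bond at C-1 rather than C-3.
That gives the double bond between C-1 and C-2; a bromo group at C-4; an iodo group at C-2.
The substituents are ordered alphabetically, ignoring any di-/tri- multipliers.
The name is 4-bromo-2-iodobut-1-ene.

4-bromo-2-iodobut-1-ene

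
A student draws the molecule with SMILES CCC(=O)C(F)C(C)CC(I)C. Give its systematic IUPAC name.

4-fluoro-7-iodo-5-methyloctan-3-one

Counting along the main chain through the carbonyl gives 8 carbons: the parent is octane.
The highest-priority functional group is a ketone (C=O on an internal carbon), so the name ends in -one.
Choose the numbering such that numbering from this end puts the carbonyl group at C-3 rather than C-6.
This places the carbonyl at C-3; a fluoro group at C-4; an iodo group at C-7; a methyl group at C-5.
Substituent prefixes are cited in alphabetical order (multiplying prefixes like di-/tri- are ignored for ordering).
Putting it together: 4-fluoro-7-iodo-5-methyloctan-3-one.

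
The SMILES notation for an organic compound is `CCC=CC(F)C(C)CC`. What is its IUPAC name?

Counting along the main chain through the multiple bond gives 8 carbons: the parent is octane.
A C=C double bond in the chain gives the infix -ene-.
Choose the numbering such that numbering from this end puts the double bond at C-3 rather than C-5.
With this numbering: the double bond between C-3 and C-4; a fluoro group at C-5; a methyl group at C-6.
The substituents are ordered alphabetically, ignoring any di-/tri- multipliers.
Assembling the pieces gives 5-fluoro-6-methyloct-3-ene.

5-fluoro-6-methyloct-3-ene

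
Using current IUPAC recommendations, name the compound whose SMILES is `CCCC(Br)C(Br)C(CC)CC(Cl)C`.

5,6-dibromo-2-chloro-4-ethylnonane

The parent chain contains 9 carbons (nonane).
Number the chain so that the substituent locant set {2,4,5,6} is lower than {4,5,6,8} at the first point of difference.
With this numbering: bromo groups at C-5 and C-6; a chloro group at C-2; an ethyl group at C-4.
The substituents are ordered alphabetically, ignoring any di-/tri- multipliers.
The name is 5,6-dibromo-2-chloro-4-ethylnonane.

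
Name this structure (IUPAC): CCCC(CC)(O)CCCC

4-ethyloctan-4-ol

The longest chain bearing the –OH group is 8 carbons long (octane).
The principal characteristic group is an alcohol (–OH), named with the suffix -ol.
The numbering direction is chosen so that numbering from this end puts the hydroxyl group at C-4 rather than C-5.
This places the hydroxyl at C-4; an ethyl group at C-4.
The name is 4-ethyloctan-4-ol.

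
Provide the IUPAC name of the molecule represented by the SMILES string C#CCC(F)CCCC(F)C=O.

2,6-difluoronon-8-ynal

Counting along the main chain through the –CHO group and the multiple bond gives 9 carbons: the parent is nonane.
The principal characteristic group is an aldehyde (terminal –CHO), named with the suffix -al.
There is one C≡C triple bond, indicated by the ending -yne.
Choose the numbering such that the aldehyde carbon is C-1 by definition.
That gives the triple bond between C-8 and C-9; fluoro groups at C-2 and C-6.
Putting it together: 2,6-difluoronon-8-ynal.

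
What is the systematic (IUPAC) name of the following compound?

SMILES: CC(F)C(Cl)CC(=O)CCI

Counting along the main chain through the carbonyl gives 7 carbons: the parent is heptane.
The principal characteristic group is a ketone (C=O on an internal carbon), named with the suffix -one.
Choose the numbering such that numbering from this end puts the carbonyl group at C-3 rather than C-5.
This places the carbonyl at C-3; a chloro group at C-5; a fluoro group at C-6; an iodo group at C-1.
Substituent prefixes are cited in alphabetical order (multiplying prefixes like di-/tri- are ignored for ordering).
The name is 5-chloro-6-fluoro-1-iodoheptan-3-one.

5-chloro-6-fluoro-1-iodoheptan-3-one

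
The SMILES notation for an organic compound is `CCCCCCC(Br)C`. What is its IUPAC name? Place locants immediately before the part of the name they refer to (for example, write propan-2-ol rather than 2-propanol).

2-bromooctane

The parent chain contains 8 carbons (octane).
The numbering direction is chosen so that the substituent locant set {2} is lower than {7} at the first point of difference.
That gives a bromo group at C-2.
Assembling the pieces gives 2-bromooctane.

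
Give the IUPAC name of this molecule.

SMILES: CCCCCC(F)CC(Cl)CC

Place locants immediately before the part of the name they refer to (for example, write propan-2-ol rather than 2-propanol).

3-chloro-5-fluorodecane

The longest carbon chain is 10 atoms: the parent is decane.
Number the chain so that the substituent locant set {3,5} is lower than {6,8} at the first point of difference.
That gives a chloro group at C-3; a fluoro group at C-5.
The substituents are ordered alphabetically, ignoring any di-/tri- multipliers.
Assembling the pieces gives 3-chloro-5-fluorodecane.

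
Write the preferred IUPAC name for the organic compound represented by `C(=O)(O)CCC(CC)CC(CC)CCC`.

4,6-diethylnonanoic acid

The longest carbon chain that includes the –COOH group has 9 carbons, so the parent hydride is nonane.
A carboxylic acid (terminal –COOH) is the principal characteristic group, giving the suffix -oic acid.
Number the chain so that the carboxylic acid carbon is C-1 by definition.
This places ethyl groups at C-4 and C-6.
The name is 4,6-diethylnonanoic acid.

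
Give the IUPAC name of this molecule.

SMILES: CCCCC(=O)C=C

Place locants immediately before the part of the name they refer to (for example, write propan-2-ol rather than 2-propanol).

The longest carbon chain that includes the carbonyl and the multiple bond has 7 carbons, so the parent hydride is heptane.
The principal characteristic group is a ketone (C=O on an internal carbon), named with the suffix -one.
The chain contains a C=C double bond, so the unsaturation ending is -ene.
Choose the numbering such that numbering from this end puts the carbonyl group at C-3 rather than C-5.
With this numbering: the carbonyl at C-3; the double bond between C-1 and C-2.
Assembling the pieces gives hept-1-en-3-one.

hept-1-en-3-one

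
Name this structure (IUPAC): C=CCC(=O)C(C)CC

The longest chain bearing the carbonyl and the multiple bond is 7 carbons long (heptane).
A ketone (C=O on an internal carbon) is the principal characteristic group, giving the suffix -one.
The chain contains a C=C double bond, so the unsaturation ending is -ene.
The numbering direction is chosen so that numbering from this end puts the double bond at C-1 rather than C-6.
That gives the carbonyl at C-4; the double bond between C-1 and C-2; a methyl group at C-5.
Assembling the pieces gives 5-methylhept-1-en-4-one.

5-methylhept-1-en-4-one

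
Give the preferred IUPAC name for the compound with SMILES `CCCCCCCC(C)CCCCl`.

1-chloro-4-methylundecane

The parent chain contains 11 carbons (undecane).
Number the chain so that the substituent locant set {1,4} is lower than {8,11} at the first point of difference.
That gives a chloro group at C-1; a methyl group at C-4.
The substituents are ordered alphabetically, ignoring any di-/tri- multipliers.
The name is 1-chloro-4-methylundecane.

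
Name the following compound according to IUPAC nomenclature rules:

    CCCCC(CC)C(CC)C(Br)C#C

Counting along the main chain through the multiple bond gives 9 carbons: the parent is nonane.
The chain contains a C≡C triple bond, so the unsaturation ending is -yne.
Number the chain so that numbering from this end puts the triple bond at C-1 rather than C-8.
This places the triple bond between C-1 and C-2; a bromo group at C-3; ethyl groups at C-4 and C-5.
The substituents are ordered alphabetically, ignoring any di-/tri- multipliers.
Assembling the pieces gives 3-bromo-4,5-diethylnon-1-yne.

3-bromo-4,5-diethylnon-1-yne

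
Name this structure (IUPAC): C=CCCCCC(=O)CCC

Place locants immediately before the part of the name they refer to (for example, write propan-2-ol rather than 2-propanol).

The longest carbon chain that includes the carbonyl and the multiple bond has 10 carbons, so the parent hydride is decane.
The highest-priority functional group is a ketone (C=O on an internal carbon), so the name ends in -one.
There is one C=C double bond, indicated by the ending -ene.
The numbering direction is chosen so that numbering from this end puts the carbonyl group at C-4 rather than C-7.
With this numbering: the carbonyl at C-4; the double bond between C-9 and C-10.
Putting it together: dec-9-en-4-one.

dec-9-en-4-one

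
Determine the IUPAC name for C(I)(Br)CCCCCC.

The longest carbon chain is 7 atoms: the parent is heptane.
The numbering direction is chosen so that the substituent locant set {1,1} is lower than {7,7} at the first point of difference.
With this numbering: a bromo group at C-1; an iodo group at C-1.
Substituent prefixes are cited in alphabetical order (multiplying prefixes like di-/tri- are ignored for ordering).
Assembling the pieces gives 1-bromo-1-iodoheptane.

1-bromo-1-iodoheptane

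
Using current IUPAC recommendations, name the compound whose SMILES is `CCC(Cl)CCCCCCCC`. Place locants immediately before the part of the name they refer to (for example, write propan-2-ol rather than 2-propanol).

The longest carbon chain is 11 atoms: the parent is undecane.
Number the chain so that the substituent locant set {3} is lower than {9} at the first point of difference.
That gives a chloro group at C-3.
Putting it together: 3-chloroundecane.

3-chloroundecane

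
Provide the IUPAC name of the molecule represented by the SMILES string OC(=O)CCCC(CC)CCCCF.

Counting along the main chain through the –COOH group gives 9 carbons: the parent is nonane.
A carboxylic acid (terminal –COOH) is the principal characteristic group, giving the suffix -oic acid.
Choose the numbering such that the carboxylic acid carbon is C-1 by definition.
This places an ethyl group at C-5; a fluoro group at C-9.
The substituents are ordered alphabetically, ignoring any di-/tri- multipliers.
Putting it together: 5-ethyl-9-fluorononanoic acid.

5-ethyl-9-fluorononanoic acid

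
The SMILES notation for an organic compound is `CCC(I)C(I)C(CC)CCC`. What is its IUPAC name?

The longest continuous carbon chain has 8 atoms, so the parent hydride is octane.
Number the chain so that the substituent locant set {3,4,5} is lower than {4,5,6} at the first point of difference.
With this numbering: an ethyl group at C-5; iodo groups at C-3 and C-4.
Prefixes are listed alphabetically: ethyl, iodo.
Putting it together: 5-ethyl-3,4-diiodooctane.

5-ethyl-3,4-diiodooctane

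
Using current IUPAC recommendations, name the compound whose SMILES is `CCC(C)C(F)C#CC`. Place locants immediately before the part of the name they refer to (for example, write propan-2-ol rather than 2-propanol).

4-fluoro-5-methylhept-2-yne

The longest carbon chain that includes the multiple bond has 7 carbons, so the parent hydride is heptane.
A C≡C triple bond in the chain gives the infix -yne-.
Choose the numbering such that numbering from this end puts the triple bond at C-2 rather than C-5.
With this numbering: the triple bond between C-2 and C-3; a fluoro group at C-4; a methyl group at C-5.
Substituent prefixes are cited in alphabetical order (multiplying prefixes like di-/tri- are ignored for ordering).
Putting it together: 4-fluoro-5-methylhept-2-yne.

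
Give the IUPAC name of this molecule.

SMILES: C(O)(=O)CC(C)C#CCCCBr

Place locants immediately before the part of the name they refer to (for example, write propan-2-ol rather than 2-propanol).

8-bromo-3-methyloct-4-ynoic acid

The longest chain bearing the –COOH group and the multiple bond is 8 carbons long (octane).
A carboxylic acid (terminal –COOH) is the principal characteristic group, giving the suffix -oic acid.
There is one C≡C triple bond, indicated by the ending -yne.
The numbering direction is chosen so that the carboxylic acid carbon is C-1 by definition.
That gives the triple bond between C-4 and C-5; a bromo group at C-8; a methyl group at C-3.
Prefixes are listed alphabetically: bromo, methyl.
The name is 8-bromo-3-methyloct-4-ynoic acid.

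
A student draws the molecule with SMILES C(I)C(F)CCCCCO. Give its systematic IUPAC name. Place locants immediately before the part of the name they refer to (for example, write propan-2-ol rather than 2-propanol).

6-fluoro-7-iodoheptan-1-ol

The longest carbon chain that includes the –OH group has 7 carbons, so the parent hydride is heptane.
The highest-priority functional group is an alcohol (–OH), so the name ends in -ol.
The numbering direction is chosen so that numbering from this end puts the hydroxyl group at C-1 rather than C-7.
This places the hydroxyl at C-1; a fluoro group at C-6; an iodo group at C-7.
Substituent prefixes are cited in alphabetical order (multiplying prefixes like di-/tri- are ignored for ordering).
Assembling the pieces gives 6-fluoro-7-iodoheptan-1-ol.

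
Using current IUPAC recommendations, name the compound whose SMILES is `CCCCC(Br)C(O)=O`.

2-bromohexanoic acid

The longest carbon chain that includes the –COOH group has 6 carbons, so the parent hydride is hexane.
A carboxylic acid (terminal –COOH) is the principal characteristic group, giving the suffix -oic acid.
Number the chain so that the carboxylic acid carbon is C-1 by definition.
With this numbering: a bromo group at C-2.
The name is 2-bromohexanoic acid.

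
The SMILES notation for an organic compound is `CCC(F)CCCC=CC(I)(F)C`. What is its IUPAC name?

2,8-difluoro-2-iododec-3-ene

Counting along the main chain through the multiple bond gives 10 carbons: the parent is decane.
There is one C=C double bond, indicated by the ending -ene.
Number the chain so that numbering from this end puts the double bond at C-3 rather than C-7.
This places the double bond between C-3 and C-4; fluoro groups at C-2 and C-8; an iodo group at C-2.
Substituent prefixes are cited in alphabetical order (multiplying prefixes like di-/tri- are ignored for ordering).
The name is 2,8-difluoro-2-iododec-3-ene.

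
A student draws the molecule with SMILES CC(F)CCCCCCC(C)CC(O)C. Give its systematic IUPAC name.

The longest carbon chain that includes the –OH group has 12 carbons, so the parent hydride is dodecane.
The highest-priority functional group is an alcohol (–OH), so the name ends in -ol.
The numbering direction is chosen so that numbering from this end puts the hydroxyl group at C-2 rather than C-11.
That gives the hydroxyl at C-2; a fluoro group at C-11; a methyl group at C-4.
Substituent prefixes are cited in alphabetical order (multiplying prefixes like di-/tri- are ignored for ordering).
Putting it together: 11-fluoro-4-methyldodecan-2-ol.

11-fluoro-4-methyldodecan-2-ol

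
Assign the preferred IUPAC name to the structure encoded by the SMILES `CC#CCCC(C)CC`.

The longest carbon chain that includes the multiple bond has 8 carbons, so the parent hydride is octane.
A C≡C triple bond in the chain gives the infix -yne-.
The numbering direction is chosen so that numbering from this end puts the triple bond at C-2 rather than C-6.
With this numbering: the triple bond between C-2 and C-3; a methyl group at C-6.
The name is 6-methyloct-2-yne.

6-methyloct-2-yne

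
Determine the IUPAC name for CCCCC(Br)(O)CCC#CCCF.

5-bromo-11-fluoroundec-8-yn-5-ol

The longest carbon chain that includes the –OH group and the multiple bond has 11 carbons, so the parent hydride is undecane.
An alcohol (–OH) is the principal characteristic group, giving the suffix -ol.
There is one C≡C triple bond, indicated by the ending -yne.
The numbering direction is chosen so that numbering from this end puts the hydroxyl group at C-5 rather than C-7.
This places the hydroxyl at C-5; the triple bond between C-8 and C-9; a bromo group at C-5; a fluoro group at C-11.
The substituents are ordered alphabetically, ignoring any di-/tri- multipliers.
The name is 5-bromo-11-fluoroundec-8-yn-5-ol.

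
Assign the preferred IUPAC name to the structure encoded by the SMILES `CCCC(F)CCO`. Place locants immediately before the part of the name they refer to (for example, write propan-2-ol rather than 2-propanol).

3-fluorohexan-1-ol

The longest carbon chain that includes the –OH group has 6 carbons, so the parent hydride is hexane.
An alcohol (–OH) is the principal characteristic group, giving the suffix -ol.
The numbering direction is chosen so that numbering from this end puts the hydroxyl group at C-1 rather than C-6.
That gives the hydroxyl at C-1; a fluoro group at C-3.
The name is 3-fluorohexan-1-ol.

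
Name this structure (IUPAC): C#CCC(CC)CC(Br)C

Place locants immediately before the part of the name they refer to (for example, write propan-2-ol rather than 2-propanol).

The longest carbon chain that includes the multiple bond has 7 carbons, so the parent hydride is heptane.
There is one C≡C triple bond, indicated by the ending -yne.
Number the chain so that numbering from this end puts the triple bond at C-1 rather than C-6.
That gives the triple bond between C-1 and C-2; a bromo group at C-6; an ethyl group at C-4.
The substituents are ordered alphabetically, ignoring any di-/tri- multipliers.
The name is 6-bromo-4-ethylhept-1-yne.

6-bromo-4-ethylhept-1-yne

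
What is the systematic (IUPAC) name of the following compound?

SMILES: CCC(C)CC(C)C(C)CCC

The parent chain contains 9 carbons (nonane).
Number the chain so that the substituent locant set {3,5,6} is lower than {4,5,7} at the first point of difference.
That gives methyl groups at C-3 and C-5 and C-6.
Putting it together: 3,5,6-trimethylnonane.

3,5,6-trimethylnonane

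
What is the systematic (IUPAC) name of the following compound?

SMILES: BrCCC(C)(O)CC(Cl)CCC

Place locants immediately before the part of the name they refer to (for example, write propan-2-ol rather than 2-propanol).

Counting along the main chain through the –OH group gives 8 carbons: the parent is octane.
The principal characteristic group is an alcohol (–OH), named with the suffix -ol.
Number the chain so that numbering from this end puts the hydroxyl group at C-3 rather than C-6.
That gives the hydroxyl at C-3; a bromo group at C-1; a chloro group at C-5; a methyl group at C-3.
Substituent prefixes are cited in alphabetical order (multiplying prefixes like di-/tri- are ignored for ordering).
Putting it together: 1-bromo-5-chloro-3-methyloctan-3-ol.

1-bromo-5-chloro-3-methyloctan-3-ol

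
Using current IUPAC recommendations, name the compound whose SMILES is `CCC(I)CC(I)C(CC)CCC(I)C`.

5-ethyl-2,6,8-triiododecane

The parent chain contains 10 carbons (decane).
Choose the numbering such that the substituent locant set {2,5,6,8} is lower than {3,5,6,9} at the first point of difference.
That gives an ethyl group at C-5; iodo groups at C-2 and C-6 and C-8.
The substituents are ordered alphabetically, ignoring any di-/tri- multipliers.
The name is 5-ethyl-2,6,8-triiododecane.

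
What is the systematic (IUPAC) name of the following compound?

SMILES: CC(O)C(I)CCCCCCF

9-fluoro-3-iodononan-2-ol

Counting along the main chain through the –OH group gives 9 carbons: the parent is nonane.
The highest-priority functional group is an alcohol (–OH), so the name ends in -ol.
Choose the numbering such that numbering from this end puts the hydroxyl group at C-2 rather than C-8.
This places the hydroxyl at C-2; a fluoro group at C-9; an iodo group at C-3.
The substituents are ordered alphabetically, ignoring any di-/tri- multipliers.
Putting it together: 9-fluoro-3-iodononan-2-ol.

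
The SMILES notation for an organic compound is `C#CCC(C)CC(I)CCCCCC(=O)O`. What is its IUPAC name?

The longest carbon chain that includes the –COOH group and the multiple bond has 12 carbons, so the parent hydride is dodecane.
The principal characteristic group is a carboxylic acid (terminal –COOH), named with the suffix -oic acid.
The chain contains a C≡C triple bond, so the unsaturation ending is -yne.
Number the chain so that the carboxylic acid carbon is C-1 by definition.
That gives the triple bond between C-11 and C-12; an iodo group at C-7; a methyl group at C-9.
Prefixes are listed alphabetically: iodo, methyl.
Putting it together: 7-iodo-9-methyldodec-11-ynoic acid.

7-iodo-9-methyldodec-11-ynoic acid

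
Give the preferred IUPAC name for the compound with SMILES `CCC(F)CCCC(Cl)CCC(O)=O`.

The longest chain bearing the –COOH group is 10 carbons long (decane).
The principal characteristic group is a carboxylic acid (terminal –COOH), named with the suffix -oic acid.
The numbering direction is chosen so that the carboxylic acid carbon is C-1 by definition.
With this numbering: a chloro group at C-4; a fluoro group at C-8.
Substituent prefixes are cited in alphabetical order (multiplying prefixes like di-/tri- are ignored for ordering).
Putting it together: 4-chloro-8-fluorodecanoic acid.

4-chloro-8-fluorodecanoic acid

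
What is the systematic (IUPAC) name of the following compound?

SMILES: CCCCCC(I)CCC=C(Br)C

2-bromo-6-iodoundec-2-ene

Counting along the main chain through the multiple bond gives 11 carbons: the parent is undecane.
A C=C double bond in the chain gives the infix -ene-.
Choose the numbering such that numbering from this end puts the double bond at C-2 rather than C-9.
With this numbering: the double bond between C-2 and C-3; a bromo group at C-2; an iodo group at C-6.
Substituent prefixes are cited in alphabetical order (multiplying prefixes like di-/tri- are ignored for ordering).
The name is 2-bromo-6-iodoundec-2-ene.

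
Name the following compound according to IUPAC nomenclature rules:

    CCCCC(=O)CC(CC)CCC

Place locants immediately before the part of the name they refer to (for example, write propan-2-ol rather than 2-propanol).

7-ethyldecan-5-one

The longest chain bearing the carbonyl is 10 carbons long (decane).
The principal characteristic group is a ketone (C=O on an internal carbon), named with the suffix -one.
Number the chain so that numbering from this end puts the carbonyl group at C-5 rather than C-6.
With this numbering: the carbonyl at C-5; an ethyl group at C-7.
The name is 7-ethyldecan-5-one.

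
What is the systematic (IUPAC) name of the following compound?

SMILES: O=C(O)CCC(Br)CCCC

4-bromooctanoic acid

Counting along the main chain through the –COOH group gives 8 carbons: the parent is octane.
A carboxylic acid (terminal –COOH) is the principal characteristic group, giving the suffix -oic acid.
Choose the numbering such that the carboxylic acid carbon is C-1 by definition.
With this numbering: a bromo group at C-4.
Assembling the pieces gives 4-bromooctanoic acid.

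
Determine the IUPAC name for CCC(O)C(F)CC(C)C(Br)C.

The longest carbon chain that includes the –OH group has 8 carbons, so the parent hydride is octane.
An alcohol (–OH) is the principal characteristic group, giving the suffix -ol.
The numbering direction is chosen so that numbering from this end puts the hydroxyl group at C-3 rather than C-6.
This places the hydroxyl at C-3; a bromo group at C-7; a fluoro group at C-4; a methyl group at C-6.
The substituents are ordered alphabetically, ignoring any di-/tri- multipliers.
The name is 7-bromo-4-fluoro-6-methyloctan-3-ol.

7-bromo-4-fluoro-6-methyloctan-3-ol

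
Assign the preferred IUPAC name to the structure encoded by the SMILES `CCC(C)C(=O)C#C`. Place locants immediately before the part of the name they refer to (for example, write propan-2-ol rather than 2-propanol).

The longest chain bearing the carbonyl and the multiple bond is 6 carbons long (hexane).
The highest-priority functional group is a ketone (C=O on an internal carbon), so the name ends in -one.
A C≡C triple bond in the chain gives the infix -yne-.
Number the chain so that numbering from this end puts the carbonyl group at C-3 rather than C-4.
That gives the carbonyl at C-3; the triple bond between C-1 and C-2; a methyl group at C-4.
Assembling the pieces gives 4-methylhex-1-yn-3-one.

4-methylhex-1-yn-3-one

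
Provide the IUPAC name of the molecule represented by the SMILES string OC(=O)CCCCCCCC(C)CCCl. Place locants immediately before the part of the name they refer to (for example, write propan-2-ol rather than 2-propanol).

Counting along the main chain through the –COOH group gives 11 carbons: the parent is undecane.
The highest-priority functional group is a carboxylic acid (terminal –COOH), so the name ends in -oic acid.
The numbering direction is chosen so that the carboxylic acid carbon is C-1 by definition.
With this numbering: a chloro group at C-11; a methyl group at C-9.
The substituents are ordered alphabetically, ignoring any di-/tri- multipliers.
Assembling the pieces gives 11-chloro-9-methylundecanoic acid.

11-chloro-9-methylundecanoic acid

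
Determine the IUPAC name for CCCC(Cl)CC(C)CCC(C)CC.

8-chloro-3,6-dimethylundecane

The longest continuous carbon chain has 11 atoms, so the parent hydride is undecane.
The numbering direction is chosen so that the substituent locant set {3,6,8} is lower than {4,6,9} at the first point of difference.
That gives a chloro group at C-8; methyl groups at C-3 and C-6.
The substituents are ordered alphabetically, ignoring any di-/tri- multipliers.
The name is 8-chloro-3,6-dimethylundecane.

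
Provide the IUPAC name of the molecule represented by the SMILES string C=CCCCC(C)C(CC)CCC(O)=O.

Counting along the main chain through the –COOH group and the multiple bond gives 10 carbons: the parent is decane.
The highest-priority functional group is a carboxylic acid (terminal –COOH), so the name ends in -oic acid.
The chain contains a C=C double bond, so the unsaturation ending is -ene.
The numbering direction is chosen so that the carboxylic acid carbon is C-1 by definition.
With this numbering: the double bond between C-9 and C-10; an ethyl group at C-4; a methyl group at C-5.
The substituents are ordered alphabetically, ignoring any di-/tri- multipliers.
Putting it together: 4-ethyl-5-methyldec-9-enoic acid.

4-ethyl-5-methyldec-9-enoic acid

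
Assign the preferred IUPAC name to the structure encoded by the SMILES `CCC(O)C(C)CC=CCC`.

The longest chain bearing the –OH group and the multiple bond is 9 carbons long (nonane).
The principal characteristic group is an alcohol (–OH), named with the suffix -ol.
A C=C double bond in the chain gives the infix -ene-.
Number the chain so that numbering from this end puts the hydroxyl group at C-3 rather than C-7.
With this numbering: the hydroxyl at C-3; the double bond between C-6 and C-7; a methyl group at C-4.
Assembling the pieces gives 4-methylnon-6-en-3-ol.

4-methylnon-6-en-3-ol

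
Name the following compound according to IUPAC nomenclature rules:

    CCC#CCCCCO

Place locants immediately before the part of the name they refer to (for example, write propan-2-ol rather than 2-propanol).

The longest carbon chain that includes the –OH group and the multiple bond has 8 carbons, so the parent hydride is octane.
The principal characteristic group is an alcohol (–OH), named with the suffix -ol.
The chain contains a C≡C triple bond, so the unsaturation ending is -yne.
Number the chain so that numbering from this end puts the hydroxyl group at C-1 rather than C-8.
With this numbering: the hydroxyl at C-1; the triple bond between C-5 and C-6.
Assembling the pieces gives oct-5-yn-1-ol.

oct-5-yn-1-ol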